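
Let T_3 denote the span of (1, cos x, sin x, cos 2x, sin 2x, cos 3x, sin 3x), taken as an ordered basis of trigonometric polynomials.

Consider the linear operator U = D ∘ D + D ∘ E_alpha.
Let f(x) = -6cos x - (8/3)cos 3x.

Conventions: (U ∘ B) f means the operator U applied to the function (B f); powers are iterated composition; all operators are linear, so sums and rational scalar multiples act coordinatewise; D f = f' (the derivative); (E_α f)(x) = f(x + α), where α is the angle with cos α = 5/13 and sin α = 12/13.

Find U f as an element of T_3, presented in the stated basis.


D f = 6sin x + 8sin 3x
D D f = 6cos x + 24cos 3x
E_alpha f = -(30/13)cos x + (72/13)sin x + (16280/6591)cos 3x - (2208/2197)sin 3x
D E_alpha f = (72/13)cos x + (30/13)sin x - (6624/2197)cos 3x - (16280/2197)sin 3x
(D ∘ D + D ∘ E_alpha) f = (150/13)cos x + (30/13)sin x + (46104/2197)cos 3x - (16280/2197)sin 3x

the result is g(x) = (150/13)cos x + (30/13)sin x + (46104/2197)cos 3x - (16280/2197)sin 3x


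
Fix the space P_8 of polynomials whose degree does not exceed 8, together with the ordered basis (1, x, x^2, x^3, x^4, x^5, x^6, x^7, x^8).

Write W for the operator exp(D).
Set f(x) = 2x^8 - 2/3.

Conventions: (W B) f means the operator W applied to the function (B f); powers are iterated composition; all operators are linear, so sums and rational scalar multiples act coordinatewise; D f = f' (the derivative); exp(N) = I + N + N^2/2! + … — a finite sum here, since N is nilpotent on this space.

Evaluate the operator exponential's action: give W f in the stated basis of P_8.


g(x) = 2x^8 + 16x^7 + 56x^6 + 112x^5 + 140x^4 + 112x^3 + 56x^2 + 16x + 4/3

order-1 term: 16x^7
order-2 term: 56x^6
order-3 term: 112x^5
order-4 term: 140x^4
order-5 term: 112x^3
order-6 term: 56x^2
order-7 term: 16x
order-8 term: 2
the series for exp(D) f terminates at order 8
exp(D) f = 2x^8 + 16x^7 + 56x^6 + 112x^5 + 140x^4 + 112x^3 + 56x^2 + 16x + 4/3


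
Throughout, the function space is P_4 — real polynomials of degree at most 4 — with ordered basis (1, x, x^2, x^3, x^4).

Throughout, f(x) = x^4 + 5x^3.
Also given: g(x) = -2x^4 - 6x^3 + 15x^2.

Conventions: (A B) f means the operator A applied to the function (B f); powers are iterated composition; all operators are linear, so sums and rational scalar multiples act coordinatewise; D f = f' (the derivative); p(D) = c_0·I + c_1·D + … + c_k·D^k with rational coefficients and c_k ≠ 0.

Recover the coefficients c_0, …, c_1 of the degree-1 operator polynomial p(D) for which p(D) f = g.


c_0 = -2, c_1 = 1

D^0 f = x^4 + 5x^3
D^1 f = 4x^3 + 15x^2
matching coefficients of g against c_0 f + c_1 Df + … from the top degree down determines the c_i
solution: c_0 = -2, c_1 = 1


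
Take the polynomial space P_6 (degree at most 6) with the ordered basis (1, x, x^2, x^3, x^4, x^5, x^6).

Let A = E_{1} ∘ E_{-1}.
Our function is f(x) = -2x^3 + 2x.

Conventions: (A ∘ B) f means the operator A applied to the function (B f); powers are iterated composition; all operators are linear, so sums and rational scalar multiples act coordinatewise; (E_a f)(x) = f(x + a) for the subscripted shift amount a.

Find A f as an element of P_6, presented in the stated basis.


g(x) = -2x^3 + 2x

E_{-1} f = -2x^3 + 6x^2 - 4x
E_{1} E_{-1} f = -2x^3 + 2x


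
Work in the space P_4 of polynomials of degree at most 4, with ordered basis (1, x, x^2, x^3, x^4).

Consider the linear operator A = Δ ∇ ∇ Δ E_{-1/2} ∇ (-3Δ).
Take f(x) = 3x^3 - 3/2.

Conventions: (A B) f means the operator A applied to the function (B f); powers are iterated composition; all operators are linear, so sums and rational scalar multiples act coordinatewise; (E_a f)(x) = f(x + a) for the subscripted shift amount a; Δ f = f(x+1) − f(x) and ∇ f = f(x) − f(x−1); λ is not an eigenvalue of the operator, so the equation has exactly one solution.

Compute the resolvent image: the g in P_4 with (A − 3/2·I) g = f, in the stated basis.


write g with unknown coordinates in the stated basis and equate coefficients in (A − 3/2·I) g = f
solving from the highest basis element down gives g = -2x^3 + 1
check: A g = 0
so A g − 3/2·g = 3x^3 - 3/2 = f ✓

the image equals g(x) = -2x^3 + 1


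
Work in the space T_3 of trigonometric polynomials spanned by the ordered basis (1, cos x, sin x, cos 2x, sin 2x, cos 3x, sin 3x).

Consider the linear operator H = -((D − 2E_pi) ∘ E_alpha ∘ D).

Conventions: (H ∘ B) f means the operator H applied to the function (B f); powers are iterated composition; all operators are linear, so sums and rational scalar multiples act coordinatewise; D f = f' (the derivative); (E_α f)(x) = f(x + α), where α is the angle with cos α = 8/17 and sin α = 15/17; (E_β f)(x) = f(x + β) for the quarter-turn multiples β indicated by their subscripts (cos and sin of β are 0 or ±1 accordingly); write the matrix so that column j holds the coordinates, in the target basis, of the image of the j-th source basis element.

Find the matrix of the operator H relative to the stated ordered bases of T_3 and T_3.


the matrix is [[0, 0, 0, 0, 0, 0, 0]; [0, 38/17, -1/17, 0, 0, 0, 0]; [0, 1/17, 38/17, 0, 0, 0, 0]; [0, 0, 0, -1604/289, 316/289, 0, 0]; [0, 0, 0, -316/289, -1604/289, 0, 0]; [0, 0, 0, 0, 0, -46962/4913, 24873/4913]; [0, 0, 0, 0, 0, -24873/4913, -46962/4913]] (rows listed top to bottom)

image of 1: 0
image of cos x: (38/17)cos x + (1/17)sin x
image of sin x: -(1/17)cos x + (38/17)sin x
image of cos 2x: -(1604/289)cos 2x - (316/289)sin 2x
image of sin 2x: (316/289)cos 2x - (1604/289)sin 2x
image of cos 3x: -(46962/4913)cos 3x - (24873/4913)sin 3x
image of sin 3x: (24873/4913)cos 3x - (46962/4913)sin 3x
each image's coordinates form column j of the matrix


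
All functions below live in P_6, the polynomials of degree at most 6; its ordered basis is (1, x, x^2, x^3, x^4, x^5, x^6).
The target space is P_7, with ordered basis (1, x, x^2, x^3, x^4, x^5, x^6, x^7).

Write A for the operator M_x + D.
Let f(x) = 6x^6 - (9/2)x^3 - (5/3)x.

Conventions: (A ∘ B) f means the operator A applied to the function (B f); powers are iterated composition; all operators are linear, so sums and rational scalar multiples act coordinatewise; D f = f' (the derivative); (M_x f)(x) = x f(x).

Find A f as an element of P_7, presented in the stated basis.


g(x) = 6x^7 + 36x^5 - (9/2)x^4 - (91/6)x^2 - 5/3

M_x f = 6x^7 - (9/2)x^4 - (5/3)x^2
D f = 36x^5 - (27/2)x^2 - 5/3
(M_x + D) f = 6x^7 + 36x^5 - (9/2)x^4 - (91/6)x^2 - 5/3


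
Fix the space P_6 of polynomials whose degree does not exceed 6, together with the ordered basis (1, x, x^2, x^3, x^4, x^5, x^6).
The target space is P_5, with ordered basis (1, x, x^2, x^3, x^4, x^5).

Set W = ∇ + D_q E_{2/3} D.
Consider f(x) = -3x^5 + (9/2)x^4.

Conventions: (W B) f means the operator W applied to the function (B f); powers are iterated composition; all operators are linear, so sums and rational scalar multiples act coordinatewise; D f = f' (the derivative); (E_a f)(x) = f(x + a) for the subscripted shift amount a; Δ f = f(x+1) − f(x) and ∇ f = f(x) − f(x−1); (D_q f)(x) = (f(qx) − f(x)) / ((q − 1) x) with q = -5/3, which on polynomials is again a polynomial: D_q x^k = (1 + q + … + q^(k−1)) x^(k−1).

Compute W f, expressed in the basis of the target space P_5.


g(x) = -15x^4 + (772/9)x^3 - (931/9)x^2 + (107/3)x - 23/18

∇ f = -15x^4 + 48x^3 - 57x^2 + 33x - 15/2
D f = -15x^4 + 18x^3
E_{2/3} D f = -15x^4 - 22x^3 - 4x^2 + (56/9)x + 64/27
D_q E_{2/3} D f = (340/9)x^3 - (418/9)x^2 + (8/3)x + 56/9
(∇ + D_q E_{2/3} D) f = -15x^4 + (772/9)x^3 - (931/9)x^2 + (107/3)x - 23/18


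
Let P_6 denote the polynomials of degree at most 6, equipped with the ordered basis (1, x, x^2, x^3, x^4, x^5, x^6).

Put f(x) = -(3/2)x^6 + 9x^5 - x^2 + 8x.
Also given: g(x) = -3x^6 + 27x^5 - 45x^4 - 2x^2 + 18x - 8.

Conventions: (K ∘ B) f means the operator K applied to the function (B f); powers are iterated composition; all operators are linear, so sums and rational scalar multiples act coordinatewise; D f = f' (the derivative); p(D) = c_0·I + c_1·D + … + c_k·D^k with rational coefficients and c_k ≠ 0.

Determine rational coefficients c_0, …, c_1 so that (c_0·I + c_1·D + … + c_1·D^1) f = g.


c_0 = 2, c_1 = -1

D^0 f = -(3/2)x^6 + 9x^5 - x^2 + 8x
D^1 f = -9x^5 + 45x^4 - 2x + 8
matching coefficients of g against c_0 f + c_1 Df + … from the top degree down determines the c_i
solution: c_0 = 2, c_1 = -1


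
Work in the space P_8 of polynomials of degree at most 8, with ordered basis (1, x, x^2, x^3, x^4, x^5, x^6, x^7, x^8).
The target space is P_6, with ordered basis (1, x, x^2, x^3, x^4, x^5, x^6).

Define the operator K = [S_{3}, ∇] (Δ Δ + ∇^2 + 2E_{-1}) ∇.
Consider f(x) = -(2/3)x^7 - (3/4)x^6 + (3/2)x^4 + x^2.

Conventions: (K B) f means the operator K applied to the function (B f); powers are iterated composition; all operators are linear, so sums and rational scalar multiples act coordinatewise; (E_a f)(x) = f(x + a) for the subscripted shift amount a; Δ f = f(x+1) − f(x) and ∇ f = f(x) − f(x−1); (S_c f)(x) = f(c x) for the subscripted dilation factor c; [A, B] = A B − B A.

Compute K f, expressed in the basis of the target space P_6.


∇ f = -(14/3)x^6 + (19/2)x^5 - (145/12)x^4 + (43/3)x^3 - (47/4)x^2 + (49/6)x - 29/12
Δ ∇ f = -28x^5 - (45/2)x^4 - (140/3)x^3 - (9/2)x^2 - (28/3)x + 7/2
Δ Δ ∇ f = -140x^4 - 370x^3 - 555x^2 - 379x - 111
∇ ∇ f = -28x^5 + (235/2)x^4 - (710/3)x^3 + (561/2)x^2 - (571/3)x + 121/2
∇ ∇ ∇ f = -140x^4 + 750x^3 - 1695x^2 + 1881x - 853
E_{-1} ∇ f = -(14/3)x^6 + (75/2)x^5 - (1555/12)x^4 + 251x^3 - (1169/4)x^2 + (397/2)x - 755/12
(2E_{-1}) ∇ f = -(28/3)x^6 + 75x^5 - (1555/6)x^4 + 502x^3 - (1169/2)x^2 + 397x - 755/6
(Δ Δ + ∇^2 + 2E_{-1}) ∇ f = -(28/3)x^6 + 75x^5 - (3235/6)x^4 + 882x^3 - (5669/2)x^2 + 1899x - 6539/6
∇ (Δ Δ + ∇^2 + 2E_{-1}) ∇ f = -56x^5 + 515x^4 - (9280/3)x^3 + 6771x^2 - (32708/3)x + 6239
S_{3} ∇ (Δ Δ + ∇^2 + 2E_{-1}) ∇ f = -13608x^5 + 41715x^4 - 83520x^3 + 60939x^2 - 32708x + 6239
S_{3} (Δ Δ + ∇^2 + 2E_{-1}) ∇ f = -6804x^6 + 18225x^5 - (87345/2)x^4 + 23814x^3 - (51021/2)x^2 + 5697x - 6539/6
∇ S_{3} (Δ Δ + ∇^2 + 2E_{-1}) ∇ f = -40824x^5 + 193185x^4 - 493020x^3 + 617787x^2 - 429102x + 123723
[S_{3}, ∇] (Δ Δ + ∇^2 + 2E_{-1}) ∇ f = 27216x^5 - 151470x^4 + 409500x^3 - 556848x^2 + 396394x - 117484

the image equals g(x) = 27216x^5 - 151470x^4 + 409500x^3 - 556848x^2 + 396394x - 117484


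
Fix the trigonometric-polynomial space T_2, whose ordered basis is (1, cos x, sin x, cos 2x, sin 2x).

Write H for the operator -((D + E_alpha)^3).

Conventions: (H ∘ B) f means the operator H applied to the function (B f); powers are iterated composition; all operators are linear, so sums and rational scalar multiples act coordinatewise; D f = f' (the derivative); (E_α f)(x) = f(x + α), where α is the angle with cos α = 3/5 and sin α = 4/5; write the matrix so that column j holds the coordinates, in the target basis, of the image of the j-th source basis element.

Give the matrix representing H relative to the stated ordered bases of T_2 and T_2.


the matrix is [[-1, 0, 0, 0, 0]; [0, 702/125, 486/125, 0, 0]; [0, -486/125, 702/125, 0, 0]; [0, 0, 0, -114653/15625, 394346/15625]; [0, 0, 0, -394346/15625, -114653/15625]] (rows listed top to bottom)

image of 1: -1
image of cos x: (702/125)cos x - (486/125)sin x
image of sin x: (486/125)cos x + (702/125)sin x
image of cos 2x: -(114653/15625)cos 2x - (394346/15625)sin 2x
image of sin 2x: (394346/15625)cos 2x - (114653/15625)sin 2x
each image's coordinates form column j of the matrix


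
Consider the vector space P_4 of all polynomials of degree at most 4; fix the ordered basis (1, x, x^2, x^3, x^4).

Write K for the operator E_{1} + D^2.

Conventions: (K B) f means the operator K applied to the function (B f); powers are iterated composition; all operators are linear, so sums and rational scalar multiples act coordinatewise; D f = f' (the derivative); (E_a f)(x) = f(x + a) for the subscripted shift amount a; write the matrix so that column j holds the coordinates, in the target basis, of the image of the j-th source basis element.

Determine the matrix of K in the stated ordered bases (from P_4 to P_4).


the matrix is [[1, 1, 3, 1, 1]; [0, 1, 2, 9, 4]; [0, 0, 1, 3, 18]; [0, 0, 0, 1, 4]; [0, 0, 0, 0, 1]] (rows listed top to bottom)

image of 1: 1
image of x: x + 1
image of x^2: x^2 + 2x + 3
image of x^3: x^3 + 3x^2 + 9x + 1
image of x^4: x^4 + 4x^3 + 18x^2 + 4x + 1
each image's coordinates form column j of the matrix


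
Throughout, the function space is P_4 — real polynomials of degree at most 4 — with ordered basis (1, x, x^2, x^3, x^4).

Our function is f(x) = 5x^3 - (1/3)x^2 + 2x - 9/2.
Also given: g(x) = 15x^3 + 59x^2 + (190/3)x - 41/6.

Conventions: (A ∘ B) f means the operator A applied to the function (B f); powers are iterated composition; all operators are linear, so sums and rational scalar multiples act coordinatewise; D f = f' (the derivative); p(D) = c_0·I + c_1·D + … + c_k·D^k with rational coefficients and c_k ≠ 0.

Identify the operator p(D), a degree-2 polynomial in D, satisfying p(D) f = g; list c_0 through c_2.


D^0 f = 5x^3 - (1/3)x^2 + 2x - 9/2
D^1 f = 15x^2 - (2/3)x + 2
D^2 f = 30x - 2/3
matching coefficients of g against c_0 f + c_1 Df + … from the top degree down determines the c_i
solution: c_0 = 3, c_1 = 4, c_2 = 2

p(D) = 3·I + 4·D + 2·D^2, i.e. c_0 = 3, c_1 = 4, c_2 = 2


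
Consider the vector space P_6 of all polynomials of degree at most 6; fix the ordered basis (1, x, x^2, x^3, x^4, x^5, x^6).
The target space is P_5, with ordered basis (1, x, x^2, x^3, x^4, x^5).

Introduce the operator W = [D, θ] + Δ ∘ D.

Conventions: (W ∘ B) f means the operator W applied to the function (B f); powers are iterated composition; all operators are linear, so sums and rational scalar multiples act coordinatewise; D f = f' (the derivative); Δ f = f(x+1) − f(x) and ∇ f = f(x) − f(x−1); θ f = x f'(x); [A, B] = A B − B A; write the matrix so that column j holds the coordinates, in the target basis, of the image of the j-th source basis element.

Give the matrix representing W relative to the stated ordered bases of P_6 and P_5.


the matrix is [[0, 1, 2, 3, 4, 5, 6]; [0, 0, 2, 6, 12, 20, 30]; [0, 0, 0, 3, 12, 30, 60]; [0, 0, 0, 0, 4, 20, 60]; [0, 0, 0, 0, 0, 5, 30]; [0, 0, 0, 0, 0, 0, 6]] (rows listed top to bottom)

image of 1: 0
image of x: 1
image of x^2: 2x + 2
image of x^3: 3x^2 + 6x + 3
image of x^4: 4x^3 + 12x^2 + 12x + 4
image of x^5: 5x^4 + 20x^3 + 30x^2 + 20x + 5
image of x^6: 6x^5 + 30x^4 + 60x^3 + 60x^2 + 30x + 6
each image's coordinates form column j of the matrix


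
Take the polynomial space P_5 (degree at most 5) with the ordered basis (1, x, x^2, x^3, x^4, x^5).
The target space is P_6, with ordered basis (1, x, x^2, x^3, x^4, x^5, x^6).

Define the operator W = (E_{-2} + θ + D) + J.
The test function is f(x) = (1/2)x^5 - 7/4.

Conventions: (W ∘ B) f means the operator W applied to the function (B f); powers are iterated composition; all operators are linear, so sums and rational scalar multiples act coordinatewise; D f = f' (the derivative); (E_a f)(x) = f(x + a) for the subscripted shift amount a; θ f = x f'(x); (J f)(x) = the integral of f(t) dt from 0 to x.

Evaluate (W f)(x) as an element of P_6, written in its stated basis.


E_{-2} f = (1/2)x^5 - 5x^4 + 20x^3 - 40x^2 + 40x - 71/4
θ f = (5/2)x^5
D f = (5/2)x^4
(E_{-2} + θ + D) f = 3x^5 - (5/2)x^4 + 20x^3 - 40x^2 + 40x - 71/4
J f = (1/12)x^6 - (7/4)x
((E_{-2} + θ + D) + J) f = (1/12)x^6 + 3x^5 - (5/2)x^4 + 20x^3 - 40x^2 + (153/4)x - 71/4

the image equals g(x) = (1/12)x^6 + 3x^5 - (5/2)x^4 + 20x^3 - 40x^2 + (153/4)x - 71/4


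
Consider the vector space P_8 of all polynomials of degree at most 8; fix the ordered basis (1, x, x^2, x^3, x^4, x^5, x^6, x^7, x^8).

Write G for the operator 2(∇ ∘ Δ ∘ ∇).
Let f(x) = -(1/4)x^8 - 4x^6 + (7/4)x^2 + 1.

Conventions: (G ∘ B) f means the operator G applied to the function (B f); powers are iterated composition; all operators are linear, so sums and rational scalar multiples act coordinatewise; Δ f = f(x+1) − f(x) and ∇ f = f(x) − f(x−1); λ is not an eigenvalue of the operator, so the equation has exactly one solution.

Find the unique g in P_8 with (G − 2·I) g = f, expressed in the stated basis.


g(x) = (1/8)x^8 + 2x^6 + 42x^5 - 105x^4 + 450x^3 + (15593/8)x^2 - 4554x + 5068

write g with unknown coordinates in the stated basis and equate coefficients in (G − 2·I) g = f
solving from the highest basis element down gives g = (1/8)x^8 + 2x^6 + 42x^5 - 105x^4 + 450x^3 + (15593/8)x^2 - 4554x + 5068
check: G g = 84x^5 - 210x^4 + 900x^3 + 3900x^2 - 9108x + 10137
so G g − 2·g = -(1/4)x^8 - 4x^6 + (7/4)x^2 + 1 = f ✓


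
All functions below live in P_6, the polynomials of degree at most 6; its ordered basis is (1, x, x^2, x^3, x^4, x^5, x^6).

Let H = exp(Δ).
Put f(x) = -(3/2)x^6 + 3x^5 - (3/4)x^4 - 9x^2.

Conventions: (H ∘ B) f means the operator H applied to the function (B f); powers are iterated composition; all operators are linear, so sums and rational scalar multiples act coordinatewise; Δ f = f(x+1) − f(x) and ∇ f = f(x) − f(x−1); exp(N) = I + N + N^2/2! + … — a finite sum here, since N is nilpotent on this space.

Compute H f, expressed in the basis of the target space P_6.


order-1 term: -9x^5 - (15/2)x^4 - 3x^3 + 3x^2 - 15x - 33/4
order-2 term: -(45/2)x^4 - 60x^3 - 72x^2 - 39x - 63/4
order-3 term: -30x^3 - 105x^2 - 138x - 129/2
order-4 term: -(45/2)x^2 - 75x - 273/4
order-5 term: -9x - 39/2
order-6 term: -3/2
the series for exp(Δ) f terminates at order 6
exp(Δ) f = -(3/2)x^6 - 6x^5 - (123/4)x^4 - 93x^3 - (411/2)x^2 - 276x - 711/4

g(x) = -(3/2)x^6 - 6x^5 - (123/4)x^4 - 93x^3 - (411/2)x^2 - 276x - 711/4


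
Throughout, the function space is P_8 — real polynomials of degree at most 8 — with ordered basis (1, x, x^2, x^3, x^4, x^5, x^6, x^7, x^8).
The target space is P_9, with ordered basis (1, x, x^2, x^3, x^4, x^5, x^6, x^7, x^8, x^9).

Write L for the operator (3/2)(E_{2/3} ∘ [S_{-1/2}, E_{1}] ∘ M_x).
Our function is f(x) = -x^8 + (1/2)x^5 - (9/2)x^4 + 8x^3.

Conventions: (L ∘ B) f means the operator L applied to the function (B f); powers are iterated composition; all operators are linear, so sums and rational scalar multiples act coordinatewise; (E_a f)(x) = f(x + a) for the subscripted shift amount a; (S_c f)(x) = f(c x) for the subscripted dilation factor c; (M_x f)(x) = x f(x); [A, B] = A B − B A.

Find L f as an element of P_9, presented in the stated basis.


M_x f = -x^9 + (1/2)x^6 - (9/2)x^5 + 8x^4
E_{1} M_x f = -x^9 - 9x^8 - 36x^7 - (167/2)x^6 - (255/2)x^5 - 133x^4 - 87x^3 - (51/2)x^2 + (7/2)x + 3
S_{-1/2} E_{1} M_x f = (1/512)x^9 - (9/256)x^8 + (9/32)x^7 - (167/128)x^6 + (255/64)x^5 - (133/16)x^4 + (87/8)x^3 - (51/8)x^2 - (7/4)x + 3
S_{-1/2} M_x f = (1/512)x^9 + (1/128)x^6 + (9/64)x^5 + (1/2)x^4
E_{1} S_{-1/2} M_x f = (1/512)x^9 + (9/512)x^8 + (9/128)x^7 + (11/64)x^6 + (111/256)x^5 + (401/256)x^4 + (477/128)x^3 + (147/32)x^2 + (1417/512)x + 333/512
[S_{-1/2}, E_{1}] M_x f = -(27/512)x^8 + (27/128)x^7 - (189/128)x^6 + (909/256)x^5 - (2529/256)x^4 + (915/128)x^3 - (351/32)x^2 - (2313/512)x + 1203/512
E_{2/3} [S_{-1/2}, E_{1}] M_x f = -(27/512)x^8 - (9/128)x^7 - (147/128)x^6 - (323/256)x^5 - (4937/768)x^4 - (12781/1152)x^3 - (28367/1728)x^2 - (782761/41472)x - 624841/124416
((3/2)(E_{2/3} ∘ [S_{-1/2}, E_{1}] ∘ M_x)) f = -(81/1024)x^8 - (27/256)x^7 - (441/256)x^6 - (969/512)x^5 - (4937/512)x^4 - (12781/768)x^3 - (28367/1152)x^2 - (782761/27648)x - 624841/82944

the result is g(x) = -(81/1024)x^8 - (27/256)x^7 - (441/256)x^6 - (969/512)x^5 - (4937/512)x^4 - (12781/768)x^3 - (28367/1152)x^2 - (782761/27648)x - 624841/82944


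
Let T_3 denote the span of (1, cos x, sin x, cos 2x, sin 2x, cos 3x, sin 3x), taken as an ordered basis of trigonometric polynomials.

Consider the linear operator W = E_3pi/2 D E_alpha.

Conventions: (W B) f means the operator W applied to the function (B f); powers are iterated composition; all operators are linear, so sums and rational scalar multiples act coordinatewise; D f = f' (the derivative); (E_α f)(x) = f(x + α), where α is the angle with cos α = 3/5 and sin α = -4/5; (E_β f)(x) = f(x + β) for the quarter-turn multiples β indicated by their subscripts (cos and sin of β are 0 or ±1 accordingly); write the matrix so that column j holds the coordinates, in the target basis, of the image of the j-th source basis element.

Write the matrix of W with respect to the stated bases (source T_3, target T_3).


the matrix is [[0, 0, 0, 0, 0, 0, 0]; [0, 3/5, -4/5, 0, 0, 0, 0]; [0, 4/5, 3/5, 0, 0, 0, 0]; [0, 0, 0, -48/25, 14/25, 0, 0]; [0, 0, 0, -14/25, -48/25, 0, 0]; [0, 0, 0, 0, 0, 351/125, 132/125]; [0, 0, 0, 0, 0, -132/125, 351/125]] (rows listed top to bottom)

image of 1: 0
image of cos x: (3/5)cos x + (4/5)sin x
image of sin x: -(4/5)cos x + (3/5)sin x
image of cos 2x: -(48/25)cos 2x - (14/25)sin 2x
image of sin 2x: (14/25)cos 2x - (48/25)sin 2x
image of cos 3x: (351/125)cos 3x - (132/125)sin 3x
image of sin 3x: (132/125)cos 3x + (351/125)sin 3x
each image's coordinates form column j of the matrix


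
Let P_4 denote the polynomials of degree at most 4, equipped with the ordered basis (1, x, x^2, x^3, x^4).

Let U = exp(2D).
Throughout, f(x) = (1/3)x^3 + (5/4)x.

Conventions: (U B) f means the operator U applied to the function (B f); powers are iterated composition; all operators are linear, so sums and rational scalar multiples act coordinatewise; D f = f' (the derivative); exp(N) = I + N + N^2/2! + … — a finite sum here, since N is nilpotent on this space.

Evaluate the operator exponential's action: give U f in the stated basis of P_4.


the image equals g(x) = (1/3)x^3 + 2x^2 + (21/4)x + 31/6

order-1 term: 2x^2 + 5/2
order-2 term: 4x
order-3 term: 8/3
the series for exp(2D) f terminates at order 3
exp(2D) f = (1/3)x^3 + 2x^2 + (21/4)x + 31/6


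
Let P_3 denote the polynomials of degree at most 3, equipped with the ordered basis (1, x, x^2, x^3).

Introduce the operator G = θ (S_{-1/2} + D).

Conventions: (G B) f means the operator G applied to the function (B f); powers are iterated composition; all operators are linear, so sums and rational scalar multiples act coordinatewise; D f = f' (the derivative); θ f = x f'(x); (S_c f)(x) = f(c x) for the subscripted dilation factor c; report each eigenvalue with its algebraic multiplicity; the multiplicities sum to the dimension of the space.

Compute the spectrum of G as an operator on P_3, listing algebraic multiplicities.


λ = -1/2 (multiplicity 1), λ = -3/8 (multiplicity 1), λ = 0 (multiplicity 1), λ = 1/2 (multiplicity 1)

image of 1: 0
image of x: -(1/2)x
image of x^2: (1/2)x^2 + 2x
image of x^3: -(3/8)x^3 + 6x^2
the matrix is upper triangular; its diagonal is (0, -1/2, 1/2, -3/8)
for a triangular matrix the eigenvalues are the diagonal entries, with algebraic multiplicity their repetition count


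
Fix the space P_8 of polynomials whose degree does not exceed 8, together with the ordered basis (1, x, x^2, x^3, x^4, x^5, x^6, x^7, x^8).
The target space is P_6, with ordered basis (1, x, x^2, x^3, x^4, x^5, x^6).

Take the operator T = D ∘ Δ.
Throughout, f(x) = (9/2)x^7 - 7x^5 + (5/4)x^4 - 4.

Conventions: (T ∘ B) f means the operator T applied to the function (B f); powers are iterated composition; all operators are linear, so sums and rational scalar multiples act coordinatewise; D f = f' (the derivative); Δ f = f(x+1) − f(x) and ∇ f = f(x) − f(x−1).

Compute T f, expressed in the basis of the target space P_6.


the result is g(x) = 189x^5 + (945/2)x^4 + 490x^3 + (555/2)x^2 + 64x + 3/2

Δ f = (63/2)x^6 + (189/2)x^5 + (245/2)x^4 + (185/2)x^3 + 32x^2 + (3/2)x - 5/4
D Δ f = 189x^5 + (945/2)x^4 + 490x^3 + (555/2)x^2 + 64x + 3/2


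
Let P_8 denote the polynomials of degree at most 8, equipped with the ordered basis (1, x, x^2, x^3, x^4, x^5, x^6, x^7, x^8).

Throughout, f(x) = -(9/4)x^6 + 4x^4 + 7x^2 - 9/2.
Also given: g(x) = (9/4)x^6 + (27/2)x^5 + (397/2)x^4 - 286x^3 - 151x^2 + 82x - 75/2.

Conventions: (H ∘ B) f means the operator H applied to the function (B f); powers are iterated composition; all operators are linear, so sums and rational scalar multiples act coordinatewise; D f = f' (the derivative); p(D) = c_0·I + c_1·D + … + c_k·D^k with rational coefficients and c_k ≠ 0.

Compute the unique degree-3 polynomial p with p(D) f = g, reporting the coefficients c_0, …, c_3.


D^0 f = -(9/4)x^6 + 4x^4 + 7x^2 - 9/2
D^1 f = -(27/2)x^5 + 16x^3 + 14x
D^2 f = -(135/2)x^4 + 48x^2 + 14
D^3 f = -270x^3 + 96x
matching coefficients of g against c_0 f + c_1 Df + … from the top degree down determines the c_i
solution: c_0 = -1, c_1 = -1, c_2 = -3, c_3 = 1

p(D) = -I − D − 3·D^2 + D^3, i.e. c_0 = -1, c_1 = -1, c_2 = -3, c_3 = 1


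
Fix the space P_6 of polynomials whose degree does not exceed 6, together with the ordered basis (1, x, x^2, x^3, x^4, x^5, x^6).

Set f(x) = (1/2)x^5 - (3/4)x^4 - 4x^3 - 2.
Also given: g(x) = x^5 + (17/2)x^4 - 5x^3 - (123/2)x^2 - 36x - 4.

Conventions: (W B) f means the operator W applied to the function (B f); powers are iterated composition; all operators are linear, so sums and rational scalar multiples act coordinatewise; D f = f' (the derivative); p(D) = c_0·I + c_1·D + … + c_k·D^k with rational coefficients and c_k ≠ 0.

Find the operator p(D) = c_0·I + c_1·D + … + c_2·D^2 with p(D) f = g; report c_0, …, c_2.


D^0 f = (1/2)x^5 - (3/4)x^4 - 4x^3 - 2
D^1 f = (5/2)x^4 - 3x^3 - 12x^2
D^2 f = 10x^3 - 9x^2 - 24x
matching coefficients of g against c_0 f + c_1 Df + … from the top degree down determines the c_i
solution: c_0 = 2, c_1 = 4, c_2 = 3/2

p(D) = 2·I + 4·D + (3/2)·D^2, i.e. c_0 = 2, c_1 = 4, c_2 = 3/2


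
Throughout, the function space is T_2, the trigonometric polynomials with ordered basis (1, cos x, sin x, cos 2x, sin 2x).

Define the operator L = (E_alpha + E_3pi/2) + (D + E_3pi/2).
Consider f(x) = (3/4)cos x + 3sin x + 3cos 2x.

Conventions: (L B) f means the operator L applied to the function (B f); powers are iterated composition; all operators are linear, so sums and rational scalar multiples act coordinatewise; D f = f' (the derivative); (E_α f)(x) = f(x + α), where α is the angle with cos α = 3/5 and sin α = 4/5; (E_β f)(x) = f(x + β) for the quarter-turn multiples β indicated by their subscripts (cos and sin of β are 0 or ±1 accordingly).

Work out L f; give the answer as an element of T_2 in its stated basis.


E_alpha f = (57/20)cos x + (6/5)sin x - (21/25)cos 2x - (72/25)sin 2x
E_3pi/2 f = -3cos x + (3/4)sin x - 3cos 2x
(E_alpha + E_3pi/2) f = -(3/20)cos x + (39/20)sin x - (96/25)cos 2x - (72/25)sin 2x
D f = 3cos x - (3/4)sin x - 6sin 2x
E_3pi/2 f = -3cos x + (3/4)sin x - 3cos 2x
(D + E_3pi/2) f = -3cos 2x - 6sin 2x
((E_alpha + E_3pi/2) + (D + E_3pi/2)) f = -(3/20)cos x + (39/20)sin x - (171/25)cos 2x - (222/25)sin 2x

the image equals g(x) = -(3/20)cos x + (39/20)sin x - (171/25)cos 2x - (222/25)sin 2x


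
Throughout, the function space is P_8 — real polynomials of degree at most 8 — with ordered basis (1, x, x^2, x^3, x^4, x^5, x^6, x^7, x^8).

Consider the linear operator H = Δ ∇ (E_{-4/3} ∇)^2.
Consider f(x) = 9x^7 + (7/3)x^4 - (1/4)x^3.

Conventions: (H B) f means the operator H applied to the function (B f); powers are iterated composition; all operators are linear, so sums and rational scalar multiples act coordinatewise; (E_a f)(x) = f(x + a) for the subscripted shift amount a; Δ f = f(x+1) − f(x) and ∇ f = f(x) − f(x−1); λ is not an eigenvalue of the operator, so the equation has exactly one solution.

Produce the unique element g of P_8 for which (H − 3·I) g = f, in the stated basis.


the result is g(x) = -3x^7 - (7/9)x^4 - (10079/12)x^3 + 9240x^2 - 34720x + 133448/3

write g with unknown coordinates in the stated basis and equate coefficients in (H − 3·I) g = f
solving from the highest basis element down gives g = -3x^7 - (7/9)x^4 - (10079/12)x^3 + 9240x^2 - 34720x + 133448/3
check: H g = -2520x^3 + 27720x^2 - 104160x + 133448
so H g − 3·g = 9x^7 + (7/3)x^4 - (1/4)x^3 = f ✓


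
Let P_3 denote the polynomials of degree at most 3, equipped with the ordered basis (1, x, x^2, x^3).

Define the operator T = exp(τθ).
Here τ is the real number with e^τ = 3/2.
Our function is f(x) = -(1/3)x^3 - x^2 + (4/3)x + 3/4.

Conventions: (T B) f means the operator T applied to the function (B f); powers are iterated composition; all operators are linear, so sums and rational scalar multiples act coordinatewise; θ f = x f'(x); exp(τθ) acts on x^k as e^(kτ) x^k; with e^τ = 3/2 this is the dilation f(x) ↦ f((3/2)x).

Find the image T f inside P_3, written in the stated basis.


g(x) = -(9/8)x^3 - (9/4)x^2 + 2x + 3/4

exp(τθ) x^k = e^(kτ) x^k; with e^τ = 3/2 this sends x^k to (3/2)^k x^k
x ↦ 3/2 x
x^2 ↦ 9/4 x^2
x^3 ↦ 27/8 x^3
applying this coordinatewise to f: exp(τθ) f = -(9/8)x^3 - (9/4)x^2 + 2x + 3/4


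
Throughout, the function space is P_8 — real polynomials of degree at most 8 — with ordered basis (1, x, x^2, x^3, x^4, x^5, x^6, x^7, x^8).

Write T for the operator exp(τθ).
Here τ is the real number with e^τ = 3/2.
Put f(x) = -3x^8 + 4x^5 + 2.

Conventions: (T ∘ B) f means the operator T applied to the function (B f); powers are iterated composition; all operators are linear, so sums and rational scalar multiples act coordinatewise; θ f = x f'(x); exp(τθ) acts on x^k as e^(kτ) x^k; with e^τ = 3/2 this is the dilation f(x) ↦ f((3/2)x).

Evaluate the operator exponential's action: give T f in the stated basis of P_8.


the result is g(x) = -(19683/256)x^8 + (243/8)x^5 + 2

exp(τθ) x^k = e^(kτ) x^k; with e^τ = 3/2 this sends x^k to (3/2)^k x^k
x^5 ↦ 243/32 x^5
x^8 ↦ 6561/256 x^8
applying this coordinatewise to f: exp(τθ) f = -(19683/256)x^8 + (243/8)x^5 + 2


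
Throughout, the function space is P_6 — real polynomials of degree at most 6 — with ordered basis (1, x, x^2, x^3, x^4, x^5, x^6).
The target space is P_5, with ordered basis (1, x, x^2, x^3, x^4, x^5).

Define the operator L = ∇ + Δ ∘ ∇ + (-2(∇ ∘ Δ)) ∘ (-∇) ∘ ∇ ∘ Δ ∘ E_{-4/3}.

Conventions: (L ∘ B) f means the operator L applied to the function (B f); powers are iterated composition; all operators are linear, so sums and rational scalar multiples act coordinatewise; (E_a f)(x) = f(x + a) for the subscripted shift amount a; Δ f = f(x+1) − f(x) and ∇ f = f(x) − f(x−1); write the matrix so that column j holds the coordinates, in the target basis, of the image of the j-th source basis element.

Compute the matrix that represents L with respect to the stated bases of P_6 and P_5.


image of 1: 0
image of x: 1
image of x^2: 2x + 1
image of x^3: 3x^2 + 3x + 1
image of x^4: 4x^3 + 6x^2 + 4x + 1
image of x^5: 5x^4 + 10x^3 + 10x^2 + 5x + 241
image of x^6: 6x^5 + 15x^4 + 20x^3 + 15x^2 + 1446x - 2639
each image's coordinates form column j of the matrix

the matrix is [[0, 1, 1, 1, 1, 241, -2639]; [0, 0, 2, 3, 4, 5, 1446]; [0, 0, 0, 3, 6, 10, 15]; [0, 0, 0, 0, 4, 10, 20]; [0, 0, 0, 0, 0, 5, 15]; [0, 0, 0, 0, 0, 0, 6]] (rows listed top to bottom)


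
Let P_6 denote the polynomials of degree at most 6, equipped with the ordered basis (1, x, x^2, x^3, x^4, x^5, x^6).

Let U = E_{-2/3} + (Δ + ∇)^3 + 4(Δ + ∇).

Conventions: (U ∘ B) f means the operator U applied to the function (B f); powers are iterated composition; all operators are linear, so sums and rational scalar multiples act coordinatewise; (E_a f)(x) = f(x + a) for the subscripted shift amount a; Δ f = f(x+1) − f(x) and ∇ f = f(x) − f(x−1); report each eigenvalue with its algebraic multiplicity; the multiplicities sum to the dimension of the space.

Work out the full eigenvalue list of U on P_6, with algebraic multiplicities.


λ = 1 (multiplicity 7)

image of 1: 1
image of x: x + 22/3
image of x^2: x^2 + (44/3)x + 4/9
image of x^3: x^3 + 22x^2 + (4/3)x + 1504/27
image of x^4: x^4 + (88/3)x^3 + (8/3)x^2 + (6016/27)x + 16/81
image of x^5: x^5 + (110/3)x^4 + (40/9)x^3 + (15040/27)x^2 + (80/81)x + 118552/243
image of x^6: x^6 + 44x^5 + (20/3)x^4 + (30080/27)x^3 + (80/27)x^2 + (237104/81)x + 64/729
the matrix is upper triangular; its diagonal is (1, 1, 1, 1, 1, 1, 1)
for a triangular matrix the eigenvalues are the diagonal entries, with algebraic multiplicity their repetition count


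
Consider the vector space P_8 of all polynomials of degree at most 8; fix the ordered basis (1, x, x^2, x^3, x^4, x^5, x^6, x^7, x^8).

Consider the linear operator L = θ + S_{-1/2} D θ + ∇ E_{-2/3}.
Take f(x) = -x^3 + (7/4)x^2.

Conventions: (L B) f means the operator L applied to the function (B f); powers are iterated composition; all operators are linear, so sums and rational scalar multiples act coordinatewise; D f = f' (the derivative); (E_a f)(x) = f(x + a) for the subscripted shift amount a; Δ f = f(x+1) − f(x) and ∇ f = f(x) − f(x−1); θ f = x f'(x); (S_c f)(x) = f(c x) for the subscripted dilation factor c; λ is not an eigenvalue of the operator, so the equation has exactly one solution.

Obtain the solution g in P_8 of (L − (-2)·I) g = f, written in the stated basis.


the result is g(x) = -(1/5)x^3 + (7/10)x^2 - (7/15)x + 103/60

write g with unknown coordinates in the stated basis and equate coefficients in (L − (-2)·I) g = f
solving from the highest basis element down gives g = -(1/5)x^3 + (7/10)x^2 - (7/15)x + 103/60
check: L g = -(3/5)x^3 + (7/20)x^2 + (14/15)x - 103/30
so L g − (-2)·g = -x^3 + (7/4)x^2 = f ✓


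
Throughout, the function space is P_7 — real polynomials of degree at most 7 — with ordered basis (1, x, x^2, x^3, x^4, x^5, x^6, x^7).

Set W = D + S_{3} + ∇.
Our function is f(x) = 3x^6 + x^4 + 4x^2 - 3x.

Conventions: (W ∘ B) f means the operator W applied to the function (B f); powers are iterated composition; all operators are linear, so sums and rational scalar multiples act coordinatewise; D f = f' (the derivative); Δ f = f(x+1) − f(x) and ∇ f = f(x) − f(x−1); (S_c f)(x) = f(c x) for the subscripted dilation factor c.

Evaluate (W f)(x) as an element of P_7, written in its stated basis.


D f = 18x^5 + 4x^3 + 8x - 3
S_{3} f = 2187x^6 + 81x^4 + 36x^2 - 9x
∇ f = 18x^5 - 45x^4 + 64x^3 - 51x^2 + 30x - 11
(D + S_{3} + ∇) f = 2187x^6 + 36x^5 + 36x^4 + 68x^3 - 15x^2 + 29x - 14

g(x) = 2187x^6 + 36x^5 + 36x^4 + 68x^3 - 15x^2 + 29x - 14


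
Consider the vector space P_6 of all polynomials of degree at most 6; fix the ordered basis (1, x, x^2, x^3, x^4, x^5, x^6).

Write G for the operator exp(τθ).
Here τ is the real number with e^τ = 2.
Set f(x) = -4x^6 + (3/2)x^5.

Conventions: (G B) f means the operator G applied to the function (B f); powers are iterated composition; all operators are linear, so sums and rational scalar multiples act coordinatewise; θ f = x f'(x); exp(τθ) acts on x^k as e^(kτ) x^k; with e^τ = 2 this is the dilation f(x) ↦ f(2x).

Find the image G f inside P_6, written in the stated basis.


exp(τθ) x^k = e^(kτ) x^k; with e^τ = 2 this sends x^k to 2^k x^k
x^5 ↦ 32 x^5
x^6 ↦ 64 x^6
applying this coordinatewise to f: exp(τθ) f = -256x^6 + 48x^5

the result is g(x) = -256x^6 + 48x^5


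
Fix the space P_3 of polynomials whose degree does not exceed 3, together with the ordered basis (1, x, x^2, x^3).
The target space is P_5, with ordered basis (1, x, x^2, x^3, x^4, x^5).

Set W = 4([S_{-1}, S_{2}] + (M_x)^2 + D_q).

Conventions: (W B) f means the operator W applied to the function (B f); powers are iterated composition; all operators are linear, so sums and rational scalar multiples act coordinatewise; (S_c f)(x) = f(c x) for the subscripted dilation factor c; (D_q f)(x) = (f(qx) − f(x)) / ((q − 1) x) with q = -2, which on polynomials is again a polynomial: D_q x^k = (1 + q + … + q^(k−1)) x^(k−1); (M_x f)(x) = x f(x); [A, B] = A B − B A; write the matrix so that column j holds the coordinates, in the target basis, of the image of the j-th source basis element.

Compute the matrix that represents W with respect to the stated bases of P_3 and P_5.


image of 1: 4x^2
image of x: 4x^3 + 4
image of x^2: 4x^4 - 4x
image of x^3: 4x^5 + 12x^2
each image's coordinates form column j of the matrix

the matrix is [[0, 4, 0, 0]; [0, 0, -4, 0]; [4, 0, 0, 12]; [0, 4, 0, 0]; [0, 0, 4, 0]; [0, 0, 0, 4]] (rows listed top to bottom)


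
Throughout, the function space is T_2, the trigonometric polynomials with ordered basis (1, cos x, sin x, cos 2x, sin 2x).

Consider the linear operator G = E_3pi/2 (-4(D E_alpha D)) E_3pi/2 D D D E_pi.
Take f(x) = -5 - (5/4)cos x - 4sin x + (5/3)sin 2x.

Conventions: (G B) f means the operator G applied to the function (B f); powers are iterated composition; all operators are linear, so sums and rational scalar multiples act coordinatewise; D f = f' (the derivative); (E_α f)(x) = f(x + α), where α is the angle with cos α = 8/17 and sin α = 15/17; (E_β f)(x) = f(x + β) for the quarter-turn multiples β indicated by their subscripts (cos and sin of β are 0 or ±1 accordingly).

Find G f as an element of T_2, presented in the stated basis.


the result is g(x) = (53/17)cos x - (280/17)sin x + (103040/867)cos 2x + (51200/289)sin 2x

E_pi f = -5 + (5/4)cos x + 4sin x + (5/3)sin 2x
D E_pi f = 4cos x - (5/4)sin x + (10/3)cos 2x
D D E_pi f = -(5/4)cos x - 4sin x - (20/3)sin 2x
D D D E_pi f = -4cos x + (5/4)sin x - (40/3)cos 2x
E_3pi/2 D D D E_pi f = -(5/4)cos x - 4sin x + (40/3)cos 2x
D (E_3pi/2 D D D E_pi) f = -4cos x + (5/4)sin x - (80/3)sin 2x
E_alpha D (E_3pi/2 D D D E_pi) f = -(53/68)cos x + (70/17)sin x - (6400/289)cos 2x + (12880/867)sin 2x
D E_alpha D (E_3pi/2 D D D E_pi) f = (70/17)cos x + (53/68)sin x + (25760/867)cos 2x + (12800/289)sin 2x
(-4(D E_alpha D)) (E_3pi/2 D D D E_pi) f = -(280/17)cos x - (53/17)sin x - (103040/867)cos 2x - (51200/289)sin 2x
E_3pi/2 (-4(D E_alpha D)) (E_3pi/2 D D D E_pi) f = (53/17)cos x - (280/17)sin x + (103040/867)cos 2x + (51200/289)sin 2x


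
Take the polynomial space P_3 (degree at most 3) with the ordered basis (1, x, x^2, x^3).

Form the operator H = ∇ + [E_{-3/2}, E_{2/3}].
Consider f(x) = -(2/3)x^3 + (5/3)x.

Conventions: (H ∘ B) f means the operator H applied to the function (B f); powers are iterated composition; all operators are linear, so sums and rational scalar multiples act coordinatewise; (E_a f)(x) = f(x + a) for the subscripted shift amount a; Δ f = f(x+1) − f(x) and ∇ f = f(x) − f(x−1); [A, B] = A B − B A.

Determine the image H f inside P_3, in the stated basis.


g(x) = -2x^2 + 2x + 1

∇ f = -2x^2 + 2x + 1
E_{2/3} f = -(2/3)x^3 - (4/3)x^2 + (7/9)x + 74/81
E_{-3/2} E_{2/3} f = -(2/3)x^3 + (5/3)x^2 + (5/18)x - 325/324
E_{-3/2} f = -(2/3)x^3 + 3x^2 - (17/6)x - 1/4
E_{2/3} E_{-3/2} f = -(2/3)x^3 + (5/3)x^2 + (5/18)x - 325/324
[E_{-3/2}, E_{2/3}] f = 0
(∇ + [E_{-3/2}, E_{2/3}]) f = -2x^2 + 2x + 1


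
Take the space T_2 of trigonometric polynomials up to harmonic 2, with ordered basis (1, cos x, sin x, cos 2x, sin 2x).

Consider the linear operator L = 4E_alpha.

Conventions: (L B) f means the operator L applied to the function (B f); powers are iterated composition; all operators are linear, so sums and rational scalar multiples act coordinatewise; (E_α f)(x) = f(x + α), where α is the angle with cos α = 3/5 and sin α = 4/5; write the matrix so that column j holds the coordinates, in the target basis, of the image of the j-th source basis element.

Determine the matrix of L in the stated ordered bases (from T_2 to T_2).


image of 1: 4
image of cos x: (12/5)cos x - (16/5)sin x
image of sin x: (16/5)cos x + (12/5)sin x
image of cos 2x: -(28/25)cos 2x - (96/25)sin 2x
image of sin 2x: (96/25)cos 2x - (28/25)sin 2x
each image's coordinates form column j of the matrix

the matrix is [[4, 0, 0, 0, 0]; [0, 12/5, 16/5, 0, 0]; [0, -16/5, 12/5, 0, 0]; [0, 0, 0, -28/25, 96/25]; [0, 0, 0, -96/25, -28/25]] (rows listed top to bottom)


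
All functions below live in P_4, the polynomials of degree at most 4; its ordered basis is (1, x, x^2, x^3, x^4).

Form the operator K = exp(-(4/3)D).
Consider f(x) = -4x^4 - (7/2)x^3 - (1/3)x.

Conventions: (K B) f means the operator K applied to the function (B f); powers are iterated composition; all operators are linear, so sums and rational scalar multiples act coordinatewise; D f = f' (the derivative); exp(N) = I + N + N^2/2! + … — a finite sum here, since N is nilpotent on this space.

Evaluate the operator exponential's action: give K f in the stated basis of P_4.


order-1 term: (64/3)x^3 + 14x^2 + 4/9
order-2 term: -(128/3)x^2 - (56/3)x
order-3 term: (1024/27)x + 224/27
order-4 term: -1024/81
the series for exp(-(4/3)D) f terminates at order 4
exp(-(4/3)D) f = -4x^4 + (107/6)x^3 - (86/3)x^2 + (511/27)x - 316/81

the image equals g(x) = -4x^4 + (107/6)x^3 - (86/3)x^2 + (511/27)x - 316/81
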